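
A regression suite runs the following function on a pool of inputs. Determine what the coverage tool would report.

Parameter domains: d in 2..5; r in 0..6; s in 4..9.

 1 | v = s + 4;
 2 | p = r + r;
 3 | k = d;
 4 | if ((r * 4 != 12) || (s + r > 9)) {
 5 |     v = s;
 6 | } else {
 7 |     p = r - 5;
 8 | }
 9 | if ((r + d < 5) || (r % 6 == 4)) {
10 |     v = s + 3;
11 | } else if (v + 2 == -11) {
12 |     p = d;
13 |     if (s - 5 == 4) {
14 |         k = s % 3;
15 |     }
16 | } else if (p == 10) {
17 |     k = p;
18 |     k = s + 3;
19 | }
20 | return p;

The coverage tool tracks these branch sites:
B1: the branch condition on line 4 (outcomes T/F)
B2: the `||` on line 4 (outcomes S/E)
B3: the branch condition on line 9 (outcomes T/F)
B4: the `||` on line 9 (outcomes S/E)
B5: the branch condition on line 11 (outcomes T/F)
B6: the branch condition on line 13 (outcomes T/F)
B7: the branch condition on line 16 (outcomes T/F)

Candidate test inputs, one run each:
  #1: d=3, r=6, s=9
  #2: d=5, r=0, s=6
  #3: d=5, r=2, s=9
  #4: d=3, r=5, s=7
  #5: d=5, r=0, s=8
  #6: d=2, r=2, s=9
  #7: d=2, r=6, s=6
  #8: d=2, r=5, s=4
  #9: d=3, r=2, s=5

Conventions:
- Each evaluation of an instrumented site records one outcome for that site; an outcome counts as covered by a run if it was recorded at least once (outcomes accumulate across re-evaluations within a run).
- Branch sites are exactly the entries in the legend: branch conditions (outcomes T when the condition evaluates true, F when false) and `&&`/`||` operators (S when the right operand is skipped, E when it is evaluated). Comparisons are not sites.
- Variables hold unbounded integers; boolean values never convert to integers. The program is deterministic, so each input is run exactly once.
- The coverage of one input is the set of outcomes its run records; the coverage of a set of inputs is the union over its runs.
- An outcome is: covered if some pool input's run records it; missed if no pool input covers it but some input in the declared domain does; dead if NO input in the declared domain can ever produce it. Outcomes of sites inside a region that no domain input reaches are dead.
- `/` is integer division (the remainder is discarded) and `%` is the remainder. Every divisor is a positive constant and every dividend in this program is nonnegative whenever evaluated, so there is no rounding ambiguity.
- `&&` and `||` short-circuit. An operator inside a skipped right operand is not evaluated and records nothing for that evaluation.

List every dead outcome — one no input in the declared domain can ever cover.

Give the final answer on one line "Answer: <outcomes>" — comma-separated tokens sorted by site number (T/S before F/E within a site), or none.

checking every outcome against all 168 domain inputs:
  B5=T: no domain input ever produces it -> dead
  B6=T: no domain input ever produces it -> dead
  B6=F: no domain input ever produces it -> dead
  reachable outcomes have witnesses, e.g. B1=T (e.g. d=2, r=0, s=4), B1=F (e.g. d=2, r=3, s=4), B2=S (e.g. d=2, r=0, s=4), B2=E (e.g. d=2, r=3, s=4)

Answer: B5=T, B6=T, B6=F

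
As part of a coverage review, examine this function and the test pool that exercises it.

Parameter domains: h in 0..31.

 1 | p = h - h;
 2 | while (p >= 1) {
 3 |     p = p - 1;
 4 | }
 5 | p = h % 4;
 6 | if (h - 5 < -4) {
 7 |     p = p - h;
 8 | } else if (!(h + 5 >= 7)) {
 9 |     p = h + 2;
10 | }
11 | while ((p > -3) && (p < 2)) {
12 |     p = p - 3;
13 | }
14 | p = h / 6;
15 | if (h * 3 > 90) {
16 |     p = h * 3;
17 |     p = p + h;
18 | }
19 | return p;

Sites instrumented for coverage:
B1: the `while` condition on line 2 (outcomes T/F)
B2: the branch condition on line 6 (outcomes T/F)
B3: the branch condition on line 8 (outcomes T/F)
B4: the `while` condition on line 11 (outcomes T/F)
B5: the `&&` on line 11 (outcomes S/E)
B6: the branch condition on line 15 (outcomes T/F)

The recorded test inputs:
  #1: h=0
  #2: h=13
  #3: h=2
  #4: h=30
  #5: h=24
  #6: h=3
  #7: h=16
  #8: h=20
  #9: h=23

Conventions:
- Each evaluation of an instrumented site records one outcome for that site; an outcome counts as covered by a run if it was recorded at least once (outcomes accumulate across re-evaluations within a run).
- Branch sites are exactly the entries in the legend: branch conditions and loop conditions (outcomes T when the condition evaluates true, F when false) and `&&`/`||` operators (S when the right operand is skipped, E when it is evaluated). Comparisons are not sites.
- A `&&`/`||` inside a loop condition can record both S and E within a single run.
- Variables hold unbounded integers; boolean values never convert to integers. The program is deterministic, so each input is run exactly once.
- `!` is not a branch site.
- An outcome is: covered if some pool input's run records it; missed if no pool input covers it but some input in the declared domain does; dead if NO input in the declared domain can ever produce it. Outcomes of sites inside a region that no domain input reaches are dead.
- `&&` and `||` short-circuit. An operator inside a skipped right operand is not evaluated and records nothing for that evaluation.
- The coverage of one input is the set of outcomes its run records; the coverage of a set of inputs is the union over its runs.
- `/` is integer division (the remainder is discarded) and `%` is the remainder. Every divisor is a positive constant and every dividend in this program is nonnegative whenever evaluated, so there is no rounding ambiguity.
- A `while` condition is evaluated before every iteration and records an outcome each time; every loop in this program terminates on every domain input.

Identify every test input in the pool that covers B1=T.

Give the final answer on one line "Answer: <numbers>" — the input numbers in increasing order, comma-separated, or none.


input #1 (h=0): misses B1=T
input #2 (h=13): misses B1=T
input #3 (h=2): misses B1=T
input #4 (h=30): misses B1=T
input #5 (h=24): misses B1=T
input #6 (h=3): misses B1=T
input #7 (h=16): misses B1=T
input #8 (h=20): misses B1=T
input #9 (h=23): misses B1=T
Answer: none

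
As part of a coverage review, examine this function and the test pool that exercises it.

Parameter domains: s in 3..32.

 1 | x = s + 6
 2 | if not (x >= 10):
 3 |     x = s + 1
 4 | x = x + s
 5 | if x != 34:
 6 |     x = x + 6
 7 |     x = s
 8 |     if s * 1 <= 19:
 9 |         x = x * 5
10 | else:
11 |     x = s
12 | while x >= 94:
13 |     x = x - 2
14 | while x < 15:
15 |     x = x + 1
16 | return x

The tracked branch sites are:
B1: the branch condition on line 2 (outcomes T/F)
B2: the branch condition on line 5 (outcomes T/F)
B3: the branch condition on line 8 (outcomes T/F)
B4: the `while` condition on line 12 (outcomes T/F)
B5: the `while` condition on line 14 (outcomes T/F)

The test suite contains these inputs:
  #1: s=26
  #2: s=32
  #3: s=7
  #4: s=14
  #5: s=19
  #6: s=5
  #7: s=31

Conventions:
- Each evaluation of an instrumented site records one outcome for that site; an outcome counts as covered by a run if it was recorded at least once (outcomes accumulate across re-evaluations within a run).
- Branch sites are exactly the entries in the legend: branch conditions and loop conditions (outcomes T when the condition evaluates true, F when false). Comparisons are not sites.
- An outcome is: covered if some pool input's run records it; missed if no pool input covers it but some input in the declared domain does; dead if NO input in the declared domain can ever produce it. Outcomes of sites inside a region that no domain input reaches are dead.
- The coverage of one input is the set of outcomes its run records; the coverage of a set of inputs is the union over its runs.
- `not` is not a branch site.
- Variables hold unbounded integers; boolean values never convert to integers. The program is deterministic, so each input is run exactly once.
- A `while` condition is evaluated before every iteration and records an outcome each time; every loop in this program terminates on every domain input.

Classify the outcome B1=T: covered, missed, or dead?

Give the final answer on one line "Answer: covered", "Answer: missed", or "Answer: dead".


no pool input records B1=T
but domain input (s=3) does record it -> reachable, so missed
Answer: missed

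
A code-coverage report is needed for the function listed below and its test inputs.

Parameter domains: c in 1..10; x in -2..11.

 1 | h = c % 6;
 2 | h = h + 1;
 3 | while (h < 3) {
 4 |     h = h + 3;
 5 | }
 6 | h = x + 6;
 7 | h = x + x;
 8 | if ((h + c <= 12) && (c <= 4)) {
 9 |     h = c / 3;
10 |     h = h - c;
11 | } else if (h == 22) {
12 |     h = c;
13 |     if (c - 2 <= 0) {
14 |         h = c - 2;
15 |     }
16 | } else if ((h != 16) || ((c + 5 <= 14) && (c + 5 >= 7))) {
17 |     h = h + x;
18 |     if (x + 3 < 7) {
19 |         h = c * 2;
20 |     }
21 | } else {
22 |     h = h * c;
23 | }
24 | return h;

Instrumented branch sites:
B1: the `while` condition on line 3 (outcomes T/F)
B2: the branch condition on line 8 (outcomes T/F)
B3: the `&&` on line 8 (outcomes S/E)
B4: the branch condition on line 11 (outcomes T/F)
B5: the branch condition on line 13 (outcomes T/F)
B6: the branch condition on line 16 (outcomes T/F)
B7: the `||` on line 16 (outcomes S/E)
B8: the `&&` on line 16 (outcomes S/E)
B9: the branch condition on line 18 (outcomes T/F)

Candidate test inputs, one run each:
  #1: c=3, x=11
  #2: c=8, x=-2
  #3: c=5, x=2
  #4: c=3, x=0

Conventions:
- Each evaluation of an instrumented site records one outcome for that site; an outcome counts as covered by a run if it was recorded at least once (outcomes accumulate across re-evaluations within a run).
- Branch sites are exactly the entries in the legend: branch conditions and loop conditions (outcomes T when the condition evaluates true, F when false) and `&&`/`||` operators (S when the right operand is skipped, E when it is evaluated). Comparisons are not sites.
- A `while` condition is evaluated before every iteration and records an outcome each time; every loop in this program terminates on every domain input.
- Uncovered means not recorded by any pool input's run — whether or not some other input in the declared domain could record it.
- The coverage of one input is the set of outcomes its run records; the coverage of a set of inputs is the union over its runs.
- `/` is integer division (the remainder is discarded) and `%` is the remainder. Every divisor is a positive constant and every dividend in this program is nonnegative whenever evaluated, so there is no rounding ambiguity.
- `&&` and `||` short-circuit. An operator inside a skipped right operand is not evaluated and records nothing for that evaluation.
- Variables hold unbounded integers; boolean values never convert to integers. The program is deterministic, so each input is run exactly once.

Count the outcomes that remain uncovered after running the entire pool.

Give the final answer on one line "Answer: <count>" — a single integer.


test 1 (c=3, x=11) fires B1->F, B3->S, B2->F, B4->T, B5->F; hits B1=F, B2=F, B3=S, B4=T, B5=F
test 2 (c=8, x=-2) fires B1->F, B3->E, B2->F, B4->F, B7->S, B6->T, B9->T; hits B1=F, B2=F, B3=E, B4=F, B6=T, B7=S, B9=T
test 3 (c=5, x=2) fires B1->F, B3->E, B2->F, B4->F, B7->S, B6->T, B9->T; hits B1=F, B2=F, B3=E, B4=F, B6=T, B7=S, B9=T
test 4 (c=3, x=0) fires B1->F, B3->E, B2->T; hits B1=F, B2=T, B3=E
union over the pool: B1=F, B2=T, B2=F, B3=S, B3=E, B4=T, B4=F, B5=F, B6=T, B7=S, B9=T
uncovered (7 of 18): B1=T, B5=T, B6=F, B7=E, B8=S, B8=E, B9=F
Answer: 7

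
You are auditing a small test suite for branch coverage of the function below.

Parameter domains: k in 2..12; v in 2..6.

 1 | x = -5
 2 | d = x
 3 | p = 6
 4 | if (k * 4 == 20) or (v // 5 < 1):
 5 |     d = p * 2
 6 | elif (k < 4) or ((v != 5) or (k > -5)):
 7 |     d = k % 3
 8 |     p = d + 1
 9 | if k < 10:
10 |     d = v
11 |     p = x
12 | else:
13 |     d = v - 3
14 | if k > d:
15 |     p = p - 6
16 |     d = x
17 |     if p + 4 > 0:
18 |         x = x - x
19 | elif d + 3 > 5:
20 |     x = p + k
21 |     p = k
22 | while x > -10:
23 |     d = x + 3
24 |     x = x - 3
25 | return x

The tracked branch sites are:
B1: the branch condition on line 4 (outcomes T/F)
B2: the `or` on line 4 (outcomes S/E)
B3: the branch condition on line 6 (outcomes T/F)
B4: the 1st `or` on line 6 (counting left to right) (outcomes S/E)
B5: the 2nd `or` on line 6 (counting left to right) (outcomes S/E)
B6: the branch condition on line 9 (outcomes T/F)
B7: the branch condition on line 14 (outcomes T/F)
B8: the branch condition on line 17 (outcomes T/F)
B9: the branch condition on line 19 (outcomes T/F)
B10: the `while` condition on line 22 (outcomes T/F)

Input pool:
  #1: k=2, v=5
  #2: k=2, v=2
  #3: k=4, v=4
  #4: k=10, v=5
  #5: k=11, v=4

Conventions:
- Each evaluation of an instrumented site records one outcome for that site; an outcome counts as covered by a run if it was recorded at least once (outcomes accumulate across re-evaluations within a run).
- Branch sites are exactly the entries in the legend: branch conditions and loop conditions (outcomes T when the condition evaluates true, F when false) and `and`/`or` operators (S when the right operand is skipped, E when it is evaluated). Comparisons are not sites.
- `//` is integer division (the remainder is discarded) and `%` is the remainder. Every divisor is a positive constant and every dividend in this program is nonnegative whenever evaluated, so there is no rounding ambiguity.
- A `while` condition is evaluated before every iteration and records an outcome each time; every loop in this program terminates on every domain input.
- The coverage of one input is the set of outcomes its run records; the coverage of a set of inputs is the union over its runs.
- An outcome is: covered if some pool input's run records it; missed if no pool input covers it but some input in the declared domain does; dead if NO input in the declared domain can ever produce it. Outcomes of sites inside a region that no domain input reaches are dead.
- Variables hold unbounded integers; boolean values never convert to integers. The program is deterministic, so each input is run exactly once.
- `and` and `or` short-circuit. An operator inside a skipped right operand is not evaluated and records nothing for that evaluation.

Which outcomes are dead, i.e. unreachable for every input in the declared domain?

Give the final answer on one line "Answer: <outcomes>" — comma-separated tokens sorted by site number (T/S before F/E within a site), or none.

exhaustive pass over the 55-input domain:
  B3=F: never recorded by any domain input -> dead
  reachable outcomes have witnesses, e.g. B1=T (e.g. k=2, v=2), B1=F (e.g. k=2, v=5), B2=S (e.g. k=5, v=2), B2=E (e.g. k=2, v=2)

Answer: B3=F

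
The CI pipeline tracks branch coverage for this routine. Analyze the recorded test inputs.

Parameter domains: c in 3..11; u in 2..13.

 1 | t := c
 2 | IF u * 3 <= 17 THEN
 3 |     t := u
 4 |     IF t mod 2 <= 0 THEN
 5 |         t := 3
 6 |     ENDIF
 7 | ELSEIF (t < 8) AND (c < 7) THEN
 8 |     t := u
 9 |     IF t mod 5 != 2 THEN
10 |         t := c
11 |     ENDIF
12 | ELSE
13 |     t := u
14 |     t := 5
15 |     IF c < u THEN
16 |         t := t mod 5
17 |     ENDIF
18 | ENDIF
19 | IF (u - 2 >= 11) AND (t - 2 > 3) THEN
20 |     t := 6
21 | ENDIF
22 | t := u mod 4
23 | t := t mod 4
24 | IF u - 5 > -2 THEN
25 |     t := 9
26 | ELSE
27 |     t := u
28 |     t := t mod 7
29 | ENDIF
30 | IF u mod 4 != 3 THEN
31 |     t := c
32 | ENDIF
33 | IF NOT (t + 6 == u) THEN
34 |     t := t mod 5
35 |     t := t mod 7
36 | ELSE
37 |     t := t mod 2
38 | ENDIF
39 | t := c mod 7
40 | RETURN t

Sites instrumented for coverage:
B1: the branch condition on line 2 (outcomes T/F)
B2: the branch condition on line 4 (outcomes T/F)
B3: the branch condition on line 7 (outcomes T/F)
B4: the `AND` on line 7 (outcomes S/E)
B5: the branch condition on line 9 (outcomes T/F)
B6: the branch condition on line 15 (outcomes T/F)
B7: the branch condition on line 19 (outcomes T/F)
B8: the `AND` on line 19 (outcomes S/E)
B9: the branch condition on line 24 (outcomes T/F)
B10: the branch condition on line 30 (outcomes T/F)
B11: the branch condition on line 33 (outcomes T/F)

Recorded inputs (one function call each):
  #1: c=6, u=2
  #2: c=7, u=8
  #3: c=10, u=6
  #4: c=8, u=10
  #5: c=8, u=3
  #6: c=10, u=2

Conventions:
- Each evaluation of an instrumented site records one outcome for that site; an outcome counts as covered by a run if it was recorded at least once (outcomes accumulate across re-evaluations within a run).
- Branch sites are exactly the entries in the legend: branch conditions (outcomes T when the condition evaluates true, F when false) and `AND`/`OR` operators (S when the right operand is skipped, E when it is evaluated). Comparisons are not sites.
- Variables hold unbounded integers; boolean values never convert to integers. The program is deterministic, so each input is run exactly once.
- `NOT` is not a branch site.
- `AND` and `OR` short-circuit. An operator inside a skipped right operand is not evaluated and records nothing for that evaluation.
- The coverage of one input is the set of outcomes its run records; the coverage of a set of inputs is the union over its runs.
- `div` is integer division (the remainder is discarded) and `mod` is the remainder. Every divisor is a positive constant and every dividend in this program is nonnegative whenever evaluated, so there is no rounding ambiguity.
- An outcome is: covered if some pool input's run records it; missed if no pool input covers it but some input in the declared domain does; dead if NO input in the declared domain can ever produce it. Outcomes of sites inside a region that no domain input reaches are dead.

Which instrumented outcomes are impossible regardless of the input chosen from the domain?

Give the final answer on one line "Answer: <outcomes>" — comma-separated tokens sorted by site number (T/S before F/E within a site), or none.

running all 108 domain inputs and tallying outcomes:
  reachable outcomes have witnesses, e.g. B1=T (e.g. c=3, u=2), B1=F (e.g. c=3, u=6), B2=T (e.g. c=3, u=2), B2=F (e.g. c=3, u=3)

Answer: none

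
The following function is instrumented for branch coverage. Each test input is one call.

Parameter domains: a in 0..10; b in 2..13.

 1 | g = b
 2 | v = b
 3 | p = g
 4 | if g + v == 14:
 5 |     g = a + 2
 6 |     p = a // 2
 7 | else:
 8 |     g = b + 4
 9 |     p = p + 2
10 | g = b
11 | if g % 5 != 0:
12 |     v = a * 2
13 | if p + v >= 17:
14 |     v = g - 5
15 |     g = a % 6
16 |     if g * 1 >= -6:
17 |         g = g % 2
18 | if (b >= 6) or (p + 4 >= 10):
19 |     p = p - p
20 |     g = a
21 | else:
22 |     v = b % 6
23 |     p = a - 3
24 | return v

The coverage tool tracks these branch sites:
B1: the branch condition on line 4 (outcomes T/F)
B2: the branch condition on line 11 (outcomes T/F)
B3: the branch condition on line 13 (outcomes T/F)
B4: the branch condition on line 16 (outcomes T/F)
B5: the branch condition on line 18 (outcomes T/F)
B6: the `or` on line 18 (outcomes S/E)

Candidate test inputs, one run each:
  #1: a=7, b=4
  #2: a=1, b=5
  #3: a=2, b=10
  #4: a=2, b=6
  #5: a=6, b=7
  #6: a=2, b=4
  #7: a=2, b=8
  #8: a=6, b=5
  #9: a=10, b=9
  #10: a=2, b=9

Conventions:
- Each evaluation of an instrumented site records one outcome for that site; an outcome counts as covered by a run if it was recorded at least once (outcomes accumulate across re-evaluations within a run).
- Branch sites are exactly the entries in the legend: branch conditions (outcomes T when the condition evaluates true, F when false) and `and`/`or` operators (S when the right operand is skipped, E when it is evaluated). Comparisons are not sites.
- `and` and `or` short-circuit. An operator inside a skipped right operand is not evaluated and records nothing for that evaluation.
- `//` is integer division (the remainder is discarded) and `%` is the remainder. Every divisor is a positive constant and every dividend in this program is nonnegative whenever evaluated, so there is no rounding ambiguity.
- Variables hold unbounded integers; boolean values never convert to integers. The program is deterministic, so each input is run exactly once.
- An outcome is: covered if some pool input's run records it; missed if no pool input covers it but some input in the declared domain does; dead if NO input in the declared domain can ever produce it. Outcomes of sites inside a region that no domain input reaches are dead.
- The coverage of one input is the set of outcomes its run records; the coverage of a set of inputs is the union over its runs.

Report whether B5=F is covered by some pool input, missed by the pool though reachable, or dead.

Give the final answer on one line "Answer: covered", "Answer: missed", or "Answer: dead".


no pool input records B5=F
but domain input (a=0, b=2) does record it -> reachable, so missed
Answer: missed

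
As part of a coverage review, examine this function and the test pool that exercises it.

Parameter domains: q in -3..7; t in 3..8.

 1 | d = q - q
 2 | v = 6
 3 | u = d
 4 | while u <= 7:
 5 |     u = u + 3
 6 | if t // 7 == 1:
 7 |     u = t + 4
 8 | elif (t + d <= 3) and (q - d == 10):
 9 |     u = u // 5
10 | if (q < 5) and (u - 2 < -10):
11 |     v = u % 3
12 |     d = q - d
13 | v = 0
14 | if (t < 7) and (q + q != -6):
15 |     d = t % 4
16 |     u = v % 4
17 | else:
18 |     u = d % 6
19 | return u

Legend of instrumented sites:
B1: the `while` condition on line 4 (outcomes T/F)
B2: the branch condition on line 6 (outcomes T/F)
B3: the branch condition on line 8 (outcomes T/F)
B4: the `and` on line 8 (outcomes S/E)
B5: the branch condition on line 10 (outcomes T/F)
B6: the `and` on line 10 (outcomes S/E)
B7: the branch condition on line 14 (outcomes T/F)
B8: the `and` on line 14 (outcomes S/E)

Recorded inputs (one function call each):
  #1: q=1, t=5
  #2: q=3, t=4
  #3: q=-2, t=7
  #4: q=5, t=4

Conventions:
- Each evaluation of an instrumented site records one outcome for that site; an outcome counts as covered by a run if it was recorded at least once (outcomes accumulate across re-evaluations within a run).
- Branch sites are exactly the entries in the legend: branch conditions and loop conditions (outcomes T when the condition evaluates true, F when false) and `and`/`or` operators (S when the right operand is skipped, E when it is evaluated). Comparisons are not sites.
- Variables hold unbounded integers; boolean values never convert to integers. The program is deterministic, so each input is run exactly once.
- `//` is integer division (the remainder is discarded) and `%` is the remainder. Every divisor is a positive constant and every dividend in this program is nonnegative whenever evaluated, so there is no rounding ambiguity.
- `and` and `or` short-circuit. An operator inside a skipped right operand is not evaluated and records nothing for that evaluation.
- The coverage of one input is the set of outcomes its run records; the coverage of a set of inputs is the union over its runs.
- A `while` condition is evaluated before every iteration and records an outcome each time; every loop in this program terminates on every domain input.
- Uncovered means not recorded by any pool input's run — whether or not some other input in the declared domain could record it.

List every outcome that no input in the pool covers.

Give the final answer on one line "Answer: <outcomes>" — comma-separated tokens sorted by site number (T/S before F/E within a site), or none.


run #1 (q=1, t=5) records B1=T, B1=F, B2=F, B3=F, B4=S, B5=F, B6=E, B7=T, B8=E
run #2 (q=3, t=4) records B1=T, B1=F, B2=F, B3=F, B4=S, B5=F, B6=E, B7=T, B8=E
run #3 (q=-2, t=7) records B1=T, B1=F, B2=T, B5=F, B6=E, B7=F, B8=S
run #4 (q=5, t=4) records B1=T, B1=F, B2=F, B3=F, B4=S, B5=F, B6=S, B7=T, B8=E
union over the pool: B1=T, B1=F, B2=T, B2=F, B3=F, B4=S, B5=F, B6=S, B6=E, B7=T, B7=F, B8=S, B8=E
uncovered (3 of 16): B3=T, B4=E, B5=T
Answer: B3=T, B4=E, B5=T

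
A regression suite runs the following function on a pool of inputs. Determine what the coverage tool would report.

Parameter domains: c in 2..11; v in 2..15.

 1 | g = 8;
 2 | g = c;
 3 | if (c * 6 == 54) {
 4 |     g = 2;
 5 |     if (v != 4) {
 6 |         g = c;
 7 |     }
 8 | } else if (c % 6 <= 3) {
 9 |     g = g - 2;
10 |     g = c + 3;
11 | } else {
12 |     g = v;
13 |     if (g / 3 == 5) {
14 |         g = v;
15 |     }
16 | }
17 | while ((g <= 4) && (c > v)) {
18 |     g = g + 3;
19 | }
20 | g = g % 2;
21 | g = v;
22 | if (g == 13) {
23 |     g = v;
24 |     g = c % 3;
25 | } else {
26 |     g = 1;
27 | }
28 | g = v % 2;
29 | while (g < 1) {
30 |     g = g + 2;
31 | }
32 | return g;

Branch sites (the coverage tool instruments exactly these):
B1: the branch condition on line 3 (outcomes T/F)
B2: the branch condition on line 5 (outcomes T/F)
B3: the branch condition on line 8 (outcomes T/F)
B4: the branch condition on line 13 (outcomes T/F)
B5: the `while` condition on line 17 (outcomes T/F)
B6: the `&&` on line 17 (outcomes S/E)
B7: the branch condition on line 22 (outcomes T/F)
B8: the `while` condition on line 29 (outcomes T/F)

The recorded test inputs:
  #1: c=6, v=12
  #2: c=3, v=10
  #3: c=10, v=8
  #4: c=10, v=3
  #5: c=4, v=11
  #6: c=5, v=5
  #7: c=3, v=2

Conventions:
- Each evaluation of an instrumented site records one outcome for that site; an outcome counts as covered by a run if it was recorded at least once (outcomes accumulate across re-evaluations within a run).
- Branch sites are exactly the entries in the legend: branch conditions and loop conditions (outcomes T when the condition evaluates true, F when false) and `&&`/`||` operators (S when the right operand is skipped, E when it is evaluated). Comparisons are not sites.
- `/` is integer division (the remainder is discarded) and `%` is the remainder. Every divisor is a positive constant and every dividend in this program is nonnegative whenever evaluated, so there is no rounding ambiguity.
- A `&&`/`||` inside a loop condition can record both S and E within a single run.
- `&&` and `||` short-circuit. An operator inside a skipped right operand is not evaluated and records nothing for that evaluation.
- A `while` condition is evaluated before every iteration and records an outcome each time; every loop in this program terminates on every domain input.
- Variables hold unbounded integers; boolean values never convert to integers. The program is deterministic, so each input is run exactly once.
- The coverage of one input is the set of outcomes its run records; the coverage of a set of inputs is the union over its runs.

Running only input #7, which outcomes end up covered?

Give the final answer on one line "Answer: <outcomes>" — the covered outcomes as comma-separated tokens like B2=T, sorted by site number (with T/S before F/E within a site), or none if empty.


Running input #7 (c=3, v=2), event by event:
  B1->F, B3->T, B6->S, B5->F, B7->F, B8->T, B8->F
as a set, this run covers: B1=F, B3=T, B5=F, B6=S, B7=F, B8=T, B8=F
Answer: B1=F, B3=T, B5=F, B6=S, B7=F, B8=T, B8=F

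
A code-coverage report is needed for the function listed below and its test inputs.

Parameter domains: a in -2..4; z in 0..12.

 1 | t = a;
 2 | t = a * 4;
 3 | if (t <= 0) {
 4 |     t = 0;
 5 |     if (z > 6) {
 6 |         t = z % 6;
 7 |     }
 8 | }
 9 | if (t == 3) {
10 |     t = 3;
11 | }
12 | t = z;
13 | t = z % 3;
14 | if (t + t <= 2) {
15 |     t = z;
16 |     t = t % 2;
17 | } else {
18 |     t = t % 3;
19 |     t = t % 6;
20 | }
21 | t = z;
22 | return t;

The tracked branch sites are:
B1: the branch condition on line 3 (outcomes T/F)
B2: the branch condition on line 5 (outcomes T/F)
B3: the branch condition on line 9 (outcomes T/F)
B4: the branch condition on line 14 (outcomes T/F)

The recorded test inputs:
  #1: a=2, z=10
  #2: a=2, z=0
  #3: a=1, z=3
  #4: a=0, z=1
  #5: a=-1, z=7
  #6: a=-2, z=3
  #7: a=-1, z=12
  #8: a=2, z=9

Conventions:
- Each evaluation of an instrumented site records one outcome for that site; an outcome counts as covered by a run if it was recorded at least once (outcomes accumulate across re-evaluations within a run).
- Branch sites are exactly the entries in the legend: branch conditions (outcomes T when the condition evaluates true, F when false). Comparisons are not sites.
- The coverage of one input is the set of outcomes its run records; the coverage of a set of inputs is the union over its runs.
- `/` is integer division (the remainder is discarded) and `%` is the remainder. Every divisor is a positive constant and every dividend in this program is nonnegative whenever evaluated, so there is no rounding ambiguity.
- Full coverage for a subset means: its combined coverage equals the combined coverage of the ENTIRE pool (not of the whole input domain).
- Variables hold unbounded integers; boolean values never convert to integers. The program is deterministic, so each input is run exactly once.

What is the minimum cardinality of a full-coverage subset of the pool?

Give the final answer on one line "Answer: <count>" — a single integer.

run #1 (a=2, z=10) runs B1->F, B3->F, B4->T; records B1=F, B3=F, B4=T
run #2 (a=2, z=0) runs B1->F, B3->F, B4->T; records B1=F, B3=F, B4=T
run #3 (a=1, z=3) runs B1->F, B3->F, B4->T; records B1=F, B3=F, B4=T
run #4 (a=0, z=1) runs B1->T, B2->F, B3->F, B4->T; records B1=T, B2=F, B3=F, B4=T
run #5 (a=-1, z=7) runs B1->T, B2->T, B3->F, B4->T; records B1=T, B2=T, B3=F, B4=T
run #6 (a=-2, z=3) runs B1->T, B2->F, B3->F, B4->T; records B1=T, B2=F, B3=F, B4=T
run #7 (a=-1, z=12) runs B1->T, B2->T, B3->F, B4->T; records B1=T, B2=T, B3=F, B4=T
run #8 (a=2, z=9) runs B1->F, B3->F, B4->T; records B1=F, B3=F, B4=T
together the pool reaches 6 outcomes: B1=T, B1=F, B2=T, B2=F, B3=F, B4=T
every size-1 subset falls short of the 6 outcomes (best: 4/6)
every size-2 subset falls short of the 6 outcomes (best: 5/6)
at size 3, {1, 4, 5} reaches all 6 outcomes; every lexicographically earlier size-3 subset fails

Answer: 3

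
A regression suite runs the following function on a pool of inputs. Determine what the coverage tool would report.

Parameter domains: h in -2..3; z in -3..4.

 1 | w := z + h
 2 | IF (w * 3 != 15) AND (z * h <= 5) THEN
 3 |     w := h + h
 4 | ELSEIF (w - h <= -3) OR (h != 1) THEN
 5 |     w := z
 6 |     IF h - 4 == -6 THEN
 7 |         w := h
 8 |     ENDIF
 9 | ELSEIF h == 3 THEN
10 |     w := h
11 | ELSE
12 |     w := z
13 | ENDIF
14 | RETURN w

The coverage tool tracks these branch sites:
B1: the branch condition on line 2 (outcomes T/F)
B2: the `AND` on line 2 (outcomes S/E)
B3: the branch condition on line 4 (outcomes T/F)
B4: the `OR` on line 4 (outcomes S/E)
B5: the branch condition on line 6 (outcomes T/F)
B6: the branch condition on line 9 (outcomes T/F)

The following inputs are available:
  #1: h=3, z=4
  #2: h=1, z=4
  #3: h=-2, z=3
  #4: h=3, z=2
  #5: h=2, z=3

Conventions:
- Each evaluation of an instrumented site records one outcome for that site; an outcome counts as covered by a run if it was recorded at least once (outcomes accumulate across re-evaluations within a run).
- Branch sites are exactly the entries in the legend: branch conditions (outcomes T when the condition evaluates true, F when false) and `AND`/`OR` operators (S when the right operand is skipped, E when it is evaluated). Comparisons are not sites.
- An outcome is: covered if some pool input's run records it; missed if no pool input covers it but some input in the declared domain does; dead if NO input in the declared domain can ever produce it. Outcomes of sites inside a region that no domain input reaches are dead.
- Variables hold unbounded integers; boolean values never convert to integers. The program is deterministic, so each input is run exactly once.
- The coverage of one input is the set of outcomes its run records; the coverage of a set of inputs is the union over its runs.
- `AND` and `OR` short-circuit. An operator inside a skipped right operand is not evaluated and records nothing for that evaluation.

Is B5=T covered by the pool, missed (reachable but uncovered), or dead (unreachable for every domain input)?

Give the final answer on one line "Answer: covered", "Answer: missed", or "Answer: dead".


no pool input records B5=T
but domain input (h=-2, z=-3) does record it -> reachable, so missed
Answer: missed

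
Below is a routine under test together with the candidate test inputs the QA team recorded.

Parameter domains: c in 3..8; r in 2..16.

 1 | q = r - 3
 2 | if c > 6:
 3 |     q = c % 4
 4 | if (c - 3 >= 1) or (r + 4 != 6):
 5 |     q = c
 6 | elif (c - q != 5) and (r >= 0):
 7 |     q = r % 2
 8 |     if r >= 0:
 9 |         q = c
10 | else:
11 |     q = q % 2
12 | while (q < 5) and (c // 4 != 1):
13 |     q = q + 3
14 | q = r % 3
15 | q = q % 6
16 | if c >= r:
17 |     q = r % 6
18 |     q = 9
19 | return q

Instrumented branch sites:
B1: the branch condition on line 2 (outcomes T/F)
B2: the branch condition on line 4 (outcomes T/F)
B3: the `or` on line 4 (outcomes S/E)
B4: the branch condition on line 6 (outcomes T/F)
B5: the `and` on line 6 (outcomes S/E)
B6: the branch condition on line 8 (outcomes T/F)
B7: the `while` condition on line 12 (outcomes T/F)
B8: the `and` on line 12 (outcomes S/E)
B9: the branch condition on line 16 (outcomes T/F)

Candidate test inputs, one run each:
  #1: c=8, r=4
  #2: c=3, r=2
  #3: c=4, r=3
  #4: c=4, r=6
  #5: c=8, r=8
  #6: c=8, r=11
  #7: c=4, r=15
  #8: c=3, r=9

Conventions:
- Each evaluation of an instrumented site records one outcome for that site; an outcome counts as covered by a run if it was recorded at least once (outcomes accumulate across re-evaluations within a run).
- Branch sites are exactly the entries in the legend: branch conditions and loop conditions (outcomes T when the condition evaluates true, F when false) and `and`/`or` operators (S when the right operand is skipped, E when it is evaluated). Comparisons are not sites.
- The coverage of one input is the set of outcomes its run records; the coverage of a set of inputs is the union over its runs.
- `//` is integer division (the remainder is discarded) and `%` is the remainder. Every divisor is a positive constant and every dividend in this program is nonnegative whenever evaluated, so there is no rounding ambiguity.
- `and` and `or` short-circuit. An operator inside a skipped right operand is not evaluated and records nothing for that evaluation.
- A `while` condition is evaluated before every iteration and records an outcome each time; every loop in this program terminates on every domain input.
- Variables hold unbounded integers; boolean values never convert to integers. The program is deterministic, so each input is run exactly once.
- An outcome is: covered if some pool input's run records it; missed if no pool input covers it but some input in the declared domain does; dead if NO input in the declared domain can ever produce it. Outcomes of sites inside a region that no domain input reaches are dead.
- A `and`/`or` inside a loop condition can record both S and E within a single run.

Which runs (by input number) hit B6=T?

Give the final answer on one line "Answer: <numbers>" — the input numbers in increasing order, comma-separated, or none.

input #1 (c=8, r=4): misses B6=T
input #2 (c=3, r=2): covers B6=T
input #3 (c=4, r=3): misses B6=T
input #4 (c=4, r=6): misses B6=T
input #5 (c=8, r=8): misses B6=T
input #6 (c=8, r=11): misses B6=T
input #7 (c=4, r=15): misses B6=T
input #8 (c=3, r=9): misses B6=T

Answer: 2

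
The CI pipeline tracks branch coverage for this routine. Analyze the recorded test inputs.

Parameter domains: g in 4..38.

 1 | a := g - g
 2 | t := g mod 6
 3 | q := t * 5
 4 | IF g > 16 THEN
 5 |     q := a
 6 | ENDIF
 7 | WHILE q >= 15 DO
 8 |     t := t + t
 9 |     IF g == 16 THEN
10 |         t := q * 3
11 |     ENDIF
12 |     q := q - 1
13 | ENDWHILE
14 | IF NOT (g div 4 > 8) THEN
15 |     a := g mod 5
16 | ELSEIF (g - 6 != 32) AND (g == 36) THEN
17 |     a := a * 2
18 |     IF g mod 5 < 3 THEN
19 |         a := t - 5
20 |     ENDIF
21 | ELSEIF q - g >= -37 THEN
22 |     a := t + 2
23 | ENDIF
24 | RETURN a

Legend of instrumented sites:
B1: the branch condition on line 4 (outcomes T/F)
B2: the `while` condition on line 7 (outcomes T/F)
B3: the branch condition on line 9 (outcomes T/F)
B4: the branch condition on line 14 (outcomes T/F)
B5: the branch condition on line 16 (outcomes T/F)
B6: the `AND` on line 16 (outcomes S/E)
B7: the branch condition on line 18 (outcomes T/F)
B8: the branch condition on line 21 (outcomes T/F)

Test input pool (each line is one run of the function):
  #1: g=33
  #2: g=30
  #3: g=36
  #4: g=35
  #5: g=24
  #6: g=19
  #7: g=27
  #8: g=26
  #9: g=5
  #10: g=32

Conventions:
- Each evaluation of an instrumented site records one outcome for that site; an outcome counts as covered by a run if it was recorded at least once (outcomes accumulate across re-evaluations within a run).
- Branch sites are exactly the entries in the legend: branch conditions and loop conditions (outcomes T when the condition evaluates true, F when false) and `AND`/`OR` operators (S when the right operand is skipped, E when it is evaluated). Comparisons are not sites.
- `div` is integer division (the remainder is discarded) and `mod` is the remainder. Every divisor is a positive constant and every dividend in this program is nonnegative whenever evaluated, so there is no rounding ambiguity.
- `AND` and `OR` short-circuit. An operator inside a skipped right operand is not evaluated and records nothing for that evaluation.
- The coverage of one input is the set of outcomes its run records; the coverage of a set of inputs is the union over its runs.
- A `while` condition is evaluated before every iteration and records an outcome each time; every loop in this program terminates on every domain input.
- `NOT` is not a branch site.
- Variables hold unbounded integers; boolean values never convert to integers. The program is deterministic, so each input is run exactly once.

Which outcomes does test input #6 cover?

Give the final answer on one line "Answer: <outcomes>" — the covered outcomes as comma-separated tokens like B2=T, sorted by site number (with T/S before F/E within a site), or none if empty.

Event log for input #6 (g=19):
  B1->T, B2->F, B4->T
deduplicating events, the covered set is: B1=T, B2=F, B4=T

Answer: B1=T, B2=F, B4=T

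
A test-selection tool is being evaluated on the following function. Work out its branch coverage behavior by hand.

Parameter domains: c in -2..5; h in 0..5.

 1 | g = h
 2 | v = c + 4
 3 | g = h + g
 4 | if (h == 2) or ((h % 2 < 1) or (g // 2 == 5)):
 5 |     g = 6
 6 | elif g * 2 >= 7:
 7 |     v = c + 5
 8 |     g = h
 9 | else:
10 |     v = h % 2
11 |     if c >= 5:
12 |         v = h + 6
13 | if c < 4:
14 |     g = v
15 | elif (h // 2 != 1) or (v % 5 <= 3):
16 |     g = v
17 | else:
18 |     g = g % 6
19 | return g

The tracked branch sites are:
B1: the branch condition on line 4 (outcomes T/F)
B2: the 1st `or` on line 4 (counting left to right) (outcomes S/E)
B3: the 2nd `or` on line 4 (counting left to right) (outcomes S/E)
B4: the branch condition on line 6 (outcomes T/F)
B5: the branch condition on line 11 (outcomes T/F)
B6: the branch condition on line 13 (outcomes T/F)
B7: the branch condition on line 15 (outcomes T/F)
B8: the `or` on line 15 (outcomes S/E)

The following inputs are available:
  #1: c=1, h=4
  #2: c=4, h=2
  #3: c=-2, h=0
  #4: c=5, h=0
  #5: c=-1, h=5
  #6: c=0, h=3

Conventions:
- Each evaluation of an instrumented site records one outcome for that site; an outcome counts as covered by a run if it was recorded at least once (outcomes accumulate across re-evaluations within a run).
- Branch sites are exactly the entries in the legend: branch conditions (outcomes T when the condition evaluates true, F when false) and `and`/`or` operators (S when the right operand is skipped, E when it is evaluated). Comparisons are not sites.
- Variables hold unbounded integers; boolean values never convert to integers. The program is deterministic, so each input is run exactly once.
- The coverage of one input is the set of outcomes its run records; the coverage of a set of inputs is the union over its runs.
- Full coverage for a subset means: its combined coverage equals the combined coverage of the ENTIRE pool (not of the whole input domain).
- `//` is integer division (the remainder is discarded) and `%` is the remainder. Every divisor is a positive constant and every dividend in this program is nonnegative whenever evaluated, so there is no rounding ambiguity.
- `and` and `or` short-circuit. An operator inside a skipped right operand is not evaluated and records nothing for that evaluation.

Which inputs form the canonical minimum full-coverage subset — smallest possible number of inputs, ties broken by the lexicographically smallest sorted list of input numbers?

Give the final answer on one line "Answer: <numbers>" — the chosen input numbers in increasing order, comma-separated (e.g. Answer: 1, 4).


input #1, c=1, h=4: outcomes B1=T, B2=E, B3=S, B6=T
input #2, c=4, h=2: outcomes B1=T, B2=S, B6=F, B7=T, B8=E
input #3, c=-2, h=0: outcomes B1=T, B2=E, B3=S, B6=T
input #4, c=5, h=0: outcomes B1=T, B2=E, B3=S, B6=F, B7=T, B8=S
input #5, c=-1, h=5: outcomes B1=T, B2=E, B3=E, B6=T
input #6, c=0, h=3: outcomes B1=F, B2=E, B3=E, B4=T, B6=T
union over all inputs: B1=T, B1=F, B2=S, B2=E, B3=S, B3=E, B4=T, B6=T, B6=F, B7=T, B8=S, B8=E (12 outcomes)
size 1 is not enough: best union over all size-1 subsets is 6/12
size 2 is not enough: best union over all size-2 subsets is 10/12
the canonical winner is {2, 4, 6}: size 3, full 12-outcome coverage, earliest index list among size-3 covers
Answer: 2, 4, 6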